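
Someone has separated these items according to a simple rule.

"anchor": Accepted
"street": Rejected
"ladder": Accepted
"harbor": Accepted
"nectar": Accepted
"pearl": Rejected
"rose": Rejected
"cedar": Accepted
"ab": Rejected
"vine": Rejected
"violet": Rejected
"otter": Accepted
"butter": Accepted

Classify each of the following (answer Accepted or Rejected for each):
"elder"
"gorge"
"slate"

Accepted, Rejected, Rejected

Comparing the two groups points to one rule — ends with 'r'.
"elder" — ends with 'r', hence Accepted.
"gorge" — ends with 'e', hence Rejected.
"slate" — ends with 'e', hence Rejected.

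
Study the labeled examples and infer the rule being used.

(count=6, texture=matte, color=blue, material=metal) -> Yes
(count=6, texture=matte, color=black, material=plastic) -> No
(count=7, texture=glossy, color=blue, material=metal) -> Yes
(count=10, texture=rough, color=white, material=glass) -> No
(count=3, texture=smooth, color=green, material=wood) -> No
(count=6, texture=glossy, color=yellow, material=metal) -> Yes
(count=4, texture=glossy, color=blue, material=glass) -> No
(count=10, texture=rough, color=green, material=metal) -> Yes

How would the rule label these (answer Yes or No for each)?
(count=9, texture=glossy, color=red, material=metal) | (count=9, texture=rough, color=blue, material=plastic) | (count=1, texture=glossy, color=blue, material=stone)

Checking candidate rules against both groups, what survives is: material is metal.
(count=9, texture=glossy, color=red, material=metal): Yes (material is metal). (count=9, texture=rough, color=blue, material=plastic): No (material is plastic). (count=1, texture=glossy, color=blue, material=stone): No (material is stone).

Yes, No, No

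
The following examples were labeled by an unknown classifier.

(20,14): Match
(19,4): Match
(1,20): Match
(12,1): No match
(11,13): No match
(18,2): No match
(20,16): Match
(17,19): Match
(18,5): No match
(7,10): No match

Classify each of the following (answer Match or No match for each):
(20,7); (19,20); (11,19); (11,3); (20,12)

Match, Match, Match, No match, Match

The classifier is using: max ≥ 19.
(20,7) → max 20 → Match.
(19,20) → max 20 → Match.
(11,19) → max 19 → Match.
(11,3) → max 11 → No match.
(20,12) → max 20 → Match.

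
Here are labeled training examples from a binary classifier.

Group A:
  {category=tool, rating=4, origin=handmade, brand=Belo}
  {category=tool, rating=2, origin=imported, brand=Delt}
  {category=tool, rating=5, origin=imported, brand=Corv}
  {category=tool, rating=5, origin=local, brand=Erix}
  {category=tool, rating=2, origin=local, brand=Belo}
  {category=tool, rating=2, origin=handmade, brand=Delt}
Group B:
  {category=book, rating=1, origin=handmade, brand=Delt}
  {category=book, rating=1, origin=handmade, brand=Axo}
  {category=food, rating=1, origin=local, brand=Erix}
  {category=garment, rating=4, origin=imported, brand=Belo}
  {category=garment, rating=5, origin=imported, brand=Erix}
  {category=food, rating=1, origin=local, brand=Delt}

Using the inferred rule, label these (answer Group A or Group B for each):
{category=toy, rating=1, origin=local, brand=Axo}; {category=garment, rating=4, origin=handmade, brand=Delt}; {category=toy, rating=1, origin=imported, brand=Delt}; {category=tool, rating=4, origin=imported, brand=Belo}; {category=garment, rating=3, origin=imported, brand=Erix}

Group B, Group B, Group B, Group A, Group B

Every 'Group A' example satisfies: category is tool. None of the 'Group B' examples do.
Group B: {category=toy, rating=1, origin=local, brand=Axo}, since category is toy.
Group B: {category=garment, rating=4, origin=handmade, brand=Delt}, since category is garment.
Group B: {category=toy, rating=1, origin=imported, brand=Delt}, since category is toy.
Group A: {category=tool, rating=4, origin=imported, brand=Belo}, since category is tool.
Group B: {category=garment, rating=3, origin=imported, brand=Erix}, since category is garment.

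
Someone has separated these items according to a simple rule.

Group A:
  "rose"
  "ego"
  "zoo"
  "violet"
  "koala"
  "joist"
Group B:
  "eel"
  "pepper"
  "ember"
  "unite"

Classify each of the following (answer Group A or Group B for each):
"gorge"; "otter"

Group A, Group A

The classifier is using: contains 'o'.
"gorge" → has 'o' → Group A. "otter" → has 'o' → Group A.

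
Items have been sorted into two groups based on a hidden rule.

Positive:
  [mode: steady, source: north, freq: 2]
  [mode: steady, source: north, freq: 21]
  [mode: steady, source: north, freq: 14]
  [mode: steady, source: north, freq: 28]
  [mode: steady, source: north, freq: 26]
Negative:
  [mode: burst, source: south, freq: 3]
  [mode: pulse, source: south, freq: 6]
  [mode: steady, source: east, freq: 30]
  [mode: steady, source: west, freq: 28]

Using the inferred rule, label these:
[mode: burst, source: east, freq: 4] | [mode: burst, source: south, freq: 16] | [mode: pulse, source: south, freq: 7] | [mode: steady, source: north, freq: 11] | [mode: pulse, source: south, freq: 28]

All 'Positive' examples share one property — source is north — and every 'Negative' example lacks it.
[mode: burst, source: east, freq: 4] → source is east → Negative. [mode: burst, source: south, freq: 16] → source is south → Negative. [mode: pulse, source: south, freq: 7] → source is south → Negative. [mode: steady, source: north, freq: 11] → source is north → Positive. [mode: pulse, source: south, freq: 28] → source is south → Negative.

Negative, Negative, Negative, Positive, Negative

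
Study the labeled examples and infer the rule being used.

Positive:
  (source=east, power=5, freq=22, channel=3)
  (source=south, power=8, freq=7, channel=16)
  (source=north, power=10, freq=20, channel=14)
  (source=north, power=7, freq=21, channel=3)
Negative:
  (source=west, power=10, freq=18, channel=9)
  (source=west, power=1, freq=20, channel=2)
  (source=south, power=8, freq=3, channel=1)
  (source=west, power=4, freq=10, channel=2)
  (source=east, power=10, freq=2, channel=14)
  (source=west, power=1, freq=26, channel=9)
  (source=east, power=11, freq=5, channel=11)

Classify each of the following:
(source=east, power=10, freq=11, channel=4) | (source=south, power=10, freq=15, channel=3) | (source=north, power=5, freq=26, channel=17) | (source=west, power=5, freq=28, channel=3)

'Positive' ⟺ source is not west AND freq ≥ 7.

Positive, Positive, Positive, Negative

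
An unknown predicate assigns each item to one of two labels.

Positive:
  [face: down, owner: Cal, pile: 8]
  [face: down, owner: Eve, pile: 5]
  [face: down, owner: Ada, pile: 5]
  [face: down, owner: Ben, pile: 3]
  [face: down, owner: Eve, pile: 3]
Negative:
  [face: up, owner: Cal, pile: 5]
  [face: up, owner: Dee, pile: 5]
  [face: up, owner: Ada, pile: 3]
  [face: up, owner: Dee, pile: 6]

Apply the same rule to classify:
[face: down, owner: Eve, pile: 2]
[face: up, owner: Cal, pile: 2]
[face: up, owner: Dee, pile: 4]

Positive, Negative, Negative

The rule appears to be: face is down.
[face: down, owner: Eve, pile: 2] — face is down, hence Positive. [face: up, owner: Cal, pile: 2] — face is up, hence Negative. [face: up, owner: Dee, pile: 4] — face is up, hence Negative.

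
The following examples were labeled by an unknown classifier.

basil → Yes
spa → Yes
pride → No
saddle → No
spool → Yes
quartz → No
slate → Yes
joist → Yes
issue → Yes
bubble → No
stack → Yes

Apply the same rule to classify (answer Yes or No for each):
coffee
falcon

The classifier is using: odd length AND contains 's'.

No, No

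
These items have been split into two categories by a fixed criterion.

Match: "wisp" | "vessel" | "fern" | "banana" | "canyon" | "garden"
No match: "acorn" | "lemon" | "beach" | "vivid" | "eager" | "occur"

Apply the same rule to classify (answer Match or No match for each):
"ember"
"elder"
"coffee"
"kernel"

No match, No match, Match, Match

Every 'Match' example satisfies: even length. None of the 'No match' examples do.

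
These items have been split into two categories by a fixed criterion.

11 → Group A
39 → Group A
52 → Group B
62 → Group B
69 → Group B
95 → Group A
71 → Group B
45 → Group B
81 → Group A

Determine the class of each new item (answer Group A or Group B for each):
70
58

Group B, Group B

Checking candidate rules against both groups, what survives is: ≡ 4 (mod 7).
Group B: 70, since 70 mod 7 = 0.
Group B: 58, since 58 mod 7 = 2.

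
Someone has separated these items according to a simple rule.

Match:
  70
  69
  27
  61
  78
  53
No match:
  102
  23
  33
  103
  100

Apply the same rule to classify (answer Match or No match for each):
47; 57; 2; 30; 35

Rule: digit sum ≥ 7. This holds for each 'Match' example and fails for each 'No match' one.
Match: 47, since digit sum 4+7 = 11.
Match: 57, since digit sum 5+7 = 12.
No match: 2, since digit sum 2.
No match: 30, since digit sum 3+0 = 3.
Match: 35, since digit sum 3+5 = 8.

Match, Match, No match, No match, Match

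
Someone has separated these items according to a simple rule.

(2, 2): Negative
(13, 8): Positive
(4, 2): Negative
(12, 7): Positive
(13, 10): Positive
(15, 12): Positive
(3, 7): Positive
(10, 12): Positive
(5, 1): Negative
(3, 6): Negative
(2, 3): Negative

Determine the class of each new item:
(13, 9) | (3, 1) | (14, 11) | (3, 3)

Positive, Negative, Positive, Negative

Every 'Positive' example satisfies: sum ≥ 10. None of the 'Negative' examples do.
(13, 9) → 13+9 = 22 → Positive.
(3, 1) → 3+1 = 4 → Negative.
(14, 11) → 14+11 = 25 → Positive.
(3, 3) → 3+3 = 6 → Negative.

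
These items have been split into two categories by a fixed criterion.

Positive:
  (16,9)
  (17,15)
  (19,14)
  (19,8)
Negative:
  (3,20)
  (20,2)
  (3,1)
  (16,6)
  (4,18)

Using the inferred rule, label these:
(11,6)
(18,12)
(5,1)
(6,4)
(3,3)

Negative, Positive, Negative, Negative, Negative

The rule appears to be: sum ≥ 25.
(11,6) → 11+6 = 17 → Negative. (18,12) → 18+12 = 30 → Positive. (5,1) → 5+1 = 6 → Negative. (6,4) → 6+4 = 10 → Negative. (3,3) → 3+3 = 6 → Negative.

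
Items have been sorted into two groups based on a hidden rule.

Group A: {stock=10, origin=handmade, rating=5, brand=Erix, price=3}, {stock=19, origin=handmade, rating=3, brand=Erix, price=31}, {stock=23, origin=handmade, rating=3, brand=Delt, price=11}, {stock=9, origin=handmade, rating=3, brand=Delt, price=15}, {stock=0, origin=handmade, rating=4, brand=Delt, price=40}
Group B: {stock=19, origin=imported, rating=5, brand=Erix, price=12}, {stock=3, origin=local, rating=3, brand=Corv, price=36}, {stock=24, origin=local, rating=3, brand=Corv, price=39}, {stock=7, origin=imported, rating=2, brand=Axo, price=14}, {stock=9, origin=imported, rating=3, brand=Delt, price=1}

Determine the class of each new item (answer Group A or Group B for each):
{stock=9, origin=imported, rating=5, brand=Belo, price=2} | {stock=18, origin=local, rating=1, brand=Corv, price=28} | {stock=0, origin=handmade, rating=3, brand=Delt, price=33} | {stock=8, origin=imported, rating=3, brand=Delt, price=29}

Group B, Group B, Group A, Group B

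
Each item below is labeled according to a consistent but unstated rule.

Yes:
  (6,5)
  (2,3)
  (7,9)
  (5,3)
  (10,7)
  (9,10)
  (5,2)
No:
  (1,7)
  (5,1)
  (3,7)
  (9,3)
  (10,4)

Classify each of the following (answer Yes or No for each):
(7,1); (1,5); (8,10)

No, No, Yes

The rule appears to be: |first − second| ≤ 3.
No: (7,1), since |7−1| = 6.
No: (1,5), since |1−5| = 4.
Yes: (8,10), since |8−10| = 2.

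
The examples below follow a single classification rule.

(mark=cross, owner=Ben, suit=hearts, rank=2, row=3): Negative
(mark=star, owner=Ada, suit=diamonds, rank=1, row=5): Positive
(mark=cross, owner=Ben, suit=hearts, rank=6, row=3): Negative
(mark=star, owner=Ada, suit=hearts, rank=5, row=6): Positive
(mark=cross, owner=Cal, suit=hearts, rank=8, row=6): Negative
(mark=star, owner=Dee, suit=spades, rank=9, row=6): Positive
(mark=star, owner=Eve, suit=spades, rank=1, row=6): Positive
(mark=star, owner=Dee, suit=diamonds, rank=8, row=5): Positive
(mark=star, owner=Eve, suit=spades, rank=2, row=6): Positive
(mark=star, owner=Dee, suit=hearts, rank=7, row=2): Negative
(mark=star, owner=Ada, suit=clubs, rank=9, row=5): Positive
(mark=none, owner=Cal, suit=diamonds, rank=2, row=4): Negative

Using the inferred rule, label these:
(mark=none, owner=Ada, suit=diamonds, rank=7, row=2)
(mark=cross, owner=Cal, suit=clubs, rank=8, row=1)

The simplest hypothesis consistent with all the labels is: mark is star AND row ≥ 3.

Negative, Negative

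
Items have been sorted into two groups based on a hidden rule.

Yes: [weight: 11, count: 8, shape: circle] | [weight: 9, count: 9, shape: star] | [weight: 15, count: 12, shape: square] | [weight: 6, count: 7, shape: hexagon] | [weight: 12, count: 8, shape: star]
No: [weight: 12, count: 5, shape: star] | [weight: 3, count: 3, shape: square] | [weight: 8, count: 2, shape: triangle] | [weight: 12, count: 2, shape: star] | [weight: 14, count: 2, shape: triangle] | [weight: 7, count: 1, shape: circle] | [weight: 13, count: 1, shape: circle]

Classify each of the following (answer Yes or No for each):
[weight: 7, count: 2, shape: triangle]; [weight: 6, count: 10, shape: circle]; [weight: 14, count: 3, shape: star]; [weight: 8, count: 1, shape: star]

No, Yes, No, No

One predicate separates the groups cleanly: count ≥ 7.
[weight: 7, count: 2, shape: triangle] — count = 2, hence No. [weight: 6, count: 10, shape: circle] — count = 10, hence Yes. [weight: 14, count: 3, shape: star] — count = 3, hence No. [weight: 8, count: 1, shape: star] — count = 1, hence No.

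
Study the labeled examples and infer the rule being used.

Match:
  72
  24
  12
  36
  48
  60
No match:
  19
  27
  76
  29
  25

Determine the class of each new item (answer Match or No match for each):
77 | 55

No match, No match

The rule appears to be: multiple of 6.
77: No match (77 = 6·12 + 5). 55: No match (55 = 6·9 + 1).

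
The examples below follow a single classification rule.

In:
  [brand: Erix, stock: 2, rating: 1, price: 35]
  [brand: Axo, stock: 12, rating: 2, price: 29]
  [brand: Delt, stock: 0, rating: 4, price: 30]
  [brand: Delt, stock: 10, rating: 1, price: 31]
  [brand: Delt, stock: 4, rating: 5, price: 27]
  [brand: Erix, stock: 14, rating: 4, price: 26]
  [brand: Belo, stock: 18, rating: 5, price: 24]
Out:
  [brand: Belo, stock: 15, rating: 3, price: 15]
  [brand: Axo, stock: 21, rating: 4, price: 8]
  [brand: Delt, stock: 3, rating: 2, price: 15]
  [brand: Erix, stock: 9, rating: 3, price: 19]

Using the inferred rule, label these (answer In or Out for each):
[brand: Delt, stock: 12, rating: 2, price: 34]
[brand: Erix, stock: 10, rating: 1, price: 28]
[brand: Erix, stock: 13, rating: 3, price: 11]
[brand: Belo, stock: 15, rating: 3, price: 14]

'In' ⟺ price ≥ 24.
[brand: Delt, stock: 12, rating: 2, price: 34] — price = 34, hence In. [brand: Erix, stock: 10, rating: 1, price: 28] — price = 28, hence In. [brand: Erix, stock: 13, rating: 3, price: 11] — price = 11, hence Out. [brand: Belo, stock: 15, rating: 3, price: 14] — price = 14, hence Out.

In, In, Out, Out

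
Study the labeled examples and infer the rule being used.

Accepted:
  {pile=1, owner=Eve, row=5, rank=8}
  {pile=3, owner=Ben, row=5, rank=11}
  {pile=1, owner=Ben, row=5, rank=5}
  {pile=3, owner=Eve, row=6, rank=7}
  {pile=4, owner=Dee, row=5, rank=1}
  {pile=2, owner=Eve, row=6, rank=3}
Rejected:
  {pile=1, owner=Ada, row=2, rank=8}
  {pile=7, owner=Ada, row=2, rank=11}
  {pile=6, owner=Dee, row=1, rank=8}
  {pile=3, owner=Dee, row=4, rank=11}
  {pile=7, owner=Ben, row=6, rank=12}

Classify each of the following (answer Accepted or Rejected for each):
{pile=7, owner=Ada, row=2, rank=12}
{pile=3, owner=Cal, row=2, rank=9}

The classifier is using: pile ≤ 4 AND row ≥ 5.

Rejected, Rejected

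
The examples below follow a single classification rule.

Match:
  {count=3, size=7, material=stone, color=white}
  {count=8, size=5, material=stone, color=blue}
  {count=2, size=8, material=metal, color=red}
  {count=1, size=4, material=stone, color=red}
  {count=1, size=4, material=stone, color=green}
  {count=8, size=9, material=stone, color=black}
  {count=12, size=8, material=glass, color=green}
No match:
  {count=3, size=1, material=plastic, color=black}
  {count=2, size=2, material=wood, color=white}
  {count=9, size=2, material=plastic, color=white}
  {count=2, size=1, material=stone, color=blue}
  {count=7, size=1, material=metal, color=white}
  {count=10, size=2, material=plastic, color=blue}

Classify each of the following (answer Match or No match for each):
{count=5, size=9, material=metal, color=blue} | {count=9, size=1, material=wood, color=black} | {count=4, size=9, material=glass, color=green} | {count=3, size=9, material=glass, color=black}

The pattern is that an item is 'Match' exactly when: size ≥ 4.

Match, No match, Match, Match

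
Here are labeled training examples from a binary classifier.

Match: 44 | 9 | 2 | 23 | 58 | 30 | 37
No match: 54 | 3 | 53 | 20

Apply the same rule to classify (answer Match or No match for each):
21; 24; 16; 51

No match, No match, Match, Match

The classifier is using: ≡ 2 (mod 7).
21 → 21 mod 7 = 0 → No match. 24 → 24 mod 7 = 3 → No match. 16 → 16 mod 7 = 2 → Match. 51 → 51 mod 7 = 2 → Match.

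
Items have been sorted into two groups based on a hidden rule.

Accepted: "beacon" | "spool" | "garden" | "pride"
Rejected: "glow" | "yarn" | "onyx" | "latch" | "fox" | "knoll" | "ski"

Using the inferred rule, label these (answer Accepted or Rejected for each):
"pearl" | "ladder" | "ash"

Accepted, Accepted, Rejected

The simplest hypothesis consistent with all the labels is: has ≥ 2 vowels.
Accepted: "pearl", since 2 vowels.
Accepted: "ladder", since 2 vowels.
Rejected: "ash", since 1 vowel.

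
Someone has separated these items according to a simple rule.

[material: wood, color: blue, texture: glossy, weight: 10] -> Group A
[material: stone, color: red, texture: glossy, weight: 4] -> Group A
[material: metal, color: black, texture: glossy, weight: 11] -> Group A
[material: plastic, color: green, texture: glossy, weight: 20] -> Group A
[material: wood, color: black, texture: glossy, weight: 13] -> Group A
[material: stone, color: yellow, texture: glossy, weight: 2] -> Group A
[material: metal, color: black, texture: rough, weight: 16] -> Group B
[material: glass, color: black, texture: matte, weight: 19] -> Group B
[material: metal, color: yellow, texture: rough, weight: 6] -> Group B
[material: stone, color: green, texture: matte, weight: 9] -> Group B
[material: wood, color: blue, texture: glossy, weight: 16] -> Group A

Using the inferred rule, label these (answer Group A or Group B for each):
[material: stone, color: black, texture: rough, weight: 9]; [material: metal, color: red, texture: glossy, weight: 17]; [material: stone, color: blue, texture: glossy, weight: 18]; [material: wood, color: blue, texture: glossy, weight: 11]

Group B, Group A, Group A, Group A

Every 'Group A' example satisfies: texture is glossy. None of the 'Group B' examples do.
[material: stone, color: black, texture: rough, weight: 9]: Group B (texture is rough). [material: metal, color: red, texture: glossy, weight: 17]: Group A (texture is glossy). [material: stone, color: blue, texture: glossy, weight: 18]: Group A (texture is glossy). [material: wood, color: blue, texture: glossy, weight: 11]: Group A (texture is glossy).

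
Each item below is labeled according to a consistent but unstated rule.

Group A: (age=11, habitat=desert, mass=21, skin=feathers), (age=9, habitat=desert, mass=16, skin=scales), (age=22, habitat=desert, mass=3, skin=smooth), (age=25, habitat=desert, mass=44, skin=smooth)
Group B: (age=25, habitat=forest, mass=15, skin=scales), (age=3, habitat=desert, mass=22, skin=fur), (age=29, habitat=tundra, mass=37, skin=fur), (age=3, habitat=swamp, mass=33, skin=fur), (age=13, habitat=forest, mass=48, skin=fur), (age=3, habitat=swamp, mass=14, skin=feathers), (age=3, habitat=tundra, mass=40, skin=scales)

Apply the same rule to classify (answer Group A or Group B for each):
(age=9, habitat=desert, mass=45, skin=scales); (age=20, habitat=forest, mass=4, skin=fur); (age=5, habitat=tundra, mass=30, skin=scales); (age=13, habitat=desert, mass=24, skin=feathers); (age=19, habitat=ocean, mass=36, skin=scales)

Group A, Group B, Group B, Group A, Group B

The rule appears to be: habitat is desert AND age ≥ 9.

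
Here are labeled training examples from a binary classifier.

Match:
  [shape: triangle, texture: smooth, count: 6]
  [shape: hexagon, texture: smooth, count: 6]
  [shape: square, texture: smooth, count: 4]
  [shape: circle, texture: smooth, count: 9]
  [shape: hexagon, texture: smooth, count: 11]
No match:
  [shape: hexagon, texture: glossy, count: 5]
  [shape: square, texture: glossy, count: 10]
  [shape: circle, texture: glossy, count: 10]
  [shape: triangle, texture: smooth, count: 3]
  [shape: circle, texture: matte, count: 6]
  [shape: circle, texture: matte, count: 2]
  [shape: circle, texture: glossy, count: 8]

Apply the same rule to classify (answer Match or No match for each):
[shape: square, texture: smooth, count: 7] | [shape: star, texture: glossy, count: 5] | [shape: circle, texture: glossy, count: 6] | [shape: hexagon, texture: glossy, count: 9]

One predicate separates the groups cleanly: texture is smooth AND count ≥ 4.
[shape: square, texture: smooth, count: 7] → texture is smooth, count = 7 → Match. [shape: star, texture: glossy, count: 5] → texture is glossy, count = 5 → No match. [shape: circle, texture: glossy, count: 6] → texture is glossy, count = 6 → No match. [shape: hexagon, texture: glossy, count: 9] → texture is glossy, count = 9 → No match.

Match, No match, No match, No match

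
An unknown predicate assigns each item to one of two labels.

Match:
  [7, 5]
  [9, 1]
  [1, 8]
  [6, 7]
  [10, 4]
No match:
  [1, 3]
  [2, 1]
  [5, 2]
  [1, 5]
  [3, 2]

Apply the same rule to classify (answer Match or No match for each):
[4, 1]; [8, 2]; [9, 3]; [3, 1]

No match, Match, Match, No match

The rule appears to be: sum ≥ 9.
[4, 1]: 4+1 = 5 — lacks this property, so No match. [8, 2]: 8+2 = 10 — has this property, so Match. [9, 3]: 9+3 = 12 — has this property, so Match. [3, 1]: 3+1 = 4 — lacks this property, so No match.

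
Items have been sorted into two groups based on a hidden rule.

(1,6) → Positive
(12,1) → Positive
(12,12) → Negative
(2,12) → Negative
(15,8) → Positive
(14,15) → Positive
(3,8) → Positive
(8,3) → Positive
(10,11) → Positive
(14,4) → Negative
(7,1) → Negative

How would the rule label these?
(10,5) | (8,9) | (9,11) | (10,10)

All 'Positive' examples share one property — sum is odd — and every 'Negative' example lacks it.

Positive, Positive, Negative, Negative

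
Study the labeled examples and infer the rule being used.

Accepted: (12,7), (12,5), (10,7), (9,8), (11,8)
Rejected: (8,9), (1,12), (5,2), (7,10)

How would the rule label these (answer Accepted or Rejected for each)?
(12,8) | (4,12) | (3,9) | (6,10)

Accepted, Rejected, Rejected, Rejected

One predicate separates the groups cleanly: first ≥ 9.
(12,8): first 12 — satisfies this, so Accepted. (4,12): first 4 — lacks this property, so Rejected. (3,9): first 3 — lacks this property, so Rejected. (6,10): first 6 — lacks this property, so Rejected.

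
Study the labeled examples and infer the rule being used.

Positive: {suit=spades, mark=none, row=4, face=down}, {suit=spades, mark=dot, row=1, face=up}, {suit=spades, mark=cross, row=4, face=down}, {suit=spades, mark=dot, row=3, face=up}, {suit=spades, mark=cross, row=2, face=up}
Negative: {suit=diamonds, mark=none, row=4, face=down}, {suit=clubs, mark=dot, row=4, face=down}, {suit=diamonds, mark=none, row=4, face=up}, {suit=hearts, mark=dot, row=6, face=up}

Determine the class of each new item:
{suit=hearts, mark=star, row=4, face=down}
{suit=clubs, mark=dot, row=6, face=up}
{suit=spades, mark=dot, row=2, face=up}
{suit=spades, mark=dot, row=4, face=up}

Negative, Negative, Positive, Positive

Looking at the examples, the only property every 'Positive' case has and every 'Negative' case lacks is: suit is spades.
{suit=hearts, mark=star, row=4, face=down}: Negative (suit is hearts). {suit=clubs, mark=dot, row=6, face=up}: Negative (suit is clubs). {suit=spades, mark=dot, row=2, face=up}: Positive (suit is spades). {suit=spades, mark=dot, row=4, face=up}: Positive (suit is spades).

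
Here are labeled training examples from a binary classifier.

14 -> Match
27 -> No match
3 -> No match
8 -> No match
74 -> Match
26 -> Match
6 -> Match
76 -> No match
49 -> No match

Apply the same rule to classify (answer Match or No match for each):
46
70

Match, Match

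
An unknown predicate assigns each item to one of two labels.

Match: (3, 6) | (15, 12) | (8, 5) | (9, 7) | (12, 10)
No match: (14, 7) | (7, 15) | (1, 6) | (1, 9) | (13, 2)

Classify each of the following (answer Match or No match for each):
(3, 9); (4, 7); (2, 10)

The simplest hypothesis consistent with all the labels is: |first − second| ≤ 3.
(3, 9) → |3−9| = 6 → No match. (4, 7) → |4−7| = 3 → Match. (2, 10) → |2−10| = 8 → No match.

No match, Match, No match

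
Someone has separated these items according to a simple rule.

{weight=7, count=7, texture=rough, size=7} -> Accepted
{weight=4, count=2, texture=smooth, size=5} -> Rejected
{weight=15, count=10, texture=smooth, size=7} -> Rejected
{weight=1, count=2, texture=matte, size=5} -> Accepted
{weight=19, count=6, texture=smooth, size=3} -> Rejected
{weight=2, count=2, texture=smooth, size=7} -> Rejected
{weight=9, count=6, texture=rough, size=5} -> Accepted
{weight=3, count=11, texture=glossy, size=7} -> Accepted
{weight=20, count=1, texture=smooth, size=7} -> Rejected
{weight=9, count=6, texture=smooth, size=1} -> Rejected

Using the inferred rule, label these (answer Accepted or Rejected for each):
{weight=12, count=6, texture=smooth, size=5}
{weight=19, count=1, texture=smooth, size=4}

Rejected, Rejected

The common property of the 'Accepted' items is: texture is not smooth. No 'Rejected' item has it.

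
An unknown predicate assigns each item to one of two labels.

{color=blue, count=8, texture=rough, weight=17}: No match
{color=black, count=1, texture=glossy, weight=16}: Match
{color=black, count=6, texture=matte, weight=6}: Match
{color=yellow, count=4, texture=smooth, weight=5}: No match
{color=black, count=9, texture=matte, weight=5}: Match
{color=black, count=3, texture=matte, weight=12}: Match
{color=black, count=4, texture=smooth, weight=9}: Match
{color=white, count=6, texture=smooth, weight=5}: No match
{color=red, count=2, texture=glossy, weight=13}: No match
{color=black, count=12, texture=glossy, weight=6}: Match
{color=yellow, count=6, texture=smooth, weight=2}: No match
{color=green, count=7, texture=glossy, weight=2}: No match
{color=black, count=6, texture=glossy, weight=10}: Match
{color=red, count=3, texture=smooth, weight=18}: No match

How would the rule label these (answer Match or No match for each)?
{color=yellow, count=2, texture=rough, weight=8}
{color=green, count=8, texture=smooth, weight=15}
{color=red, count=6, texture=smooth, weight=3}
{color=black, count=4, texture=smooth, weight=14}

A rule that fits every label: color is black — true of each 'Match' example, false of each 'No match' one.
{color=yellow, count=2, texture=rough, weight=8}: No match (color is yellow).
{color=green, count=8, texture=smooth, weight=15}: No match (color is green).
{color=red, count=6, texture=smooth, weight=3}: No match (color is red).
{color=black, count=4, texture=smooth, weight=14}: Match (color is black).

No match, No match, No match, Match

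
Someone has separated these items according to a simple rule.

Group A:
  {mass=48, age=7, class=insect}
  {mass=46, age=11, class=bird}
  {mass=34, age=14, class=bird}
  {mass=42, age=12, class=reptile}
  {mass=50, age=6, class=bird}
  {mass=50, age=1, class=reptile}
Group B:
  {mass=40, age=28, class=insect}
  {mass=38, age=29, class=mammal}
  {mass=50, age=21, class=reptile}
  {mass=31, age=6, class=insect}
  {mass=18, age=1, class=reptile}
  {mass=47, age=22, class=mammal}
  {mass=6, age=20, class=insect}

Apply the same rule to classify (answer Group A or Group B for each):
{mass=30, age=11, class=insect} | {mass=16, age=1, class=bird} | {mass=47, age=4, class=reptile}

Group B, Group B, Group A

The classifier is using: age ≤ 14 AND mass ≥ 34.
Group B: {mass=30, age=11, class=insect}, since age = 11, mass = 30. Group B: {mass=16, age=1, class=bird}, since age = 1, mass = 16. Group A: {mass=47, age=4, class=reptile}, since age = 4, mass = 47.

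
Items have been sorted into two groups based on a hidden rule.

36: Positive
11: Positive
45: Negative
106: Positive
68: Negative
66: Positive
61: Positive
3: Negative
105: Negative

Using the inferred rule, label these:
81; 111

Positive, Positive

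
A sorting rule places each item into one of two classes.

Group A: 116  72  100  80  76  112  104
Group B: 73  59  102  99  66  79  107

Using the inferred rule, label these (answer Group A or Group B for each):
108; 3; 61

Group A, Group B, Group B

Checking candidate rules against both groups, what survives is: multiple of 4.
108 → 108 = 4·27 → Group A.
3 → 3 = 4·0 + 3 → Group B.
61 → 61 = 4·15 + 1 → Group B.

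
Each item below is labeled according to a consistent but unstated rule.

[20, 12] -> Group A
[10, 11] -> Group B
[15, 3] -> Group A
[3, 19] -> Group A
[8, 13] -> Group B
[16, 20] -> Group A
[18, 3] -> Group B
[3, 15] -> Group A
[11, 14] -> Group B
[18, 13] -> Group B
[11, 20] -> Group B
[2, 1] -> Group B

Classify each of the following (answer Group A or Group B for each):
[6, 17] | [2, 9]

Group B, Group B

The simplest hypothesis consistent with all the labels is: sum is even.
Group B: [6, 17], since 6+17 = 23. Group B: [2, 9], since 2+9 = 11.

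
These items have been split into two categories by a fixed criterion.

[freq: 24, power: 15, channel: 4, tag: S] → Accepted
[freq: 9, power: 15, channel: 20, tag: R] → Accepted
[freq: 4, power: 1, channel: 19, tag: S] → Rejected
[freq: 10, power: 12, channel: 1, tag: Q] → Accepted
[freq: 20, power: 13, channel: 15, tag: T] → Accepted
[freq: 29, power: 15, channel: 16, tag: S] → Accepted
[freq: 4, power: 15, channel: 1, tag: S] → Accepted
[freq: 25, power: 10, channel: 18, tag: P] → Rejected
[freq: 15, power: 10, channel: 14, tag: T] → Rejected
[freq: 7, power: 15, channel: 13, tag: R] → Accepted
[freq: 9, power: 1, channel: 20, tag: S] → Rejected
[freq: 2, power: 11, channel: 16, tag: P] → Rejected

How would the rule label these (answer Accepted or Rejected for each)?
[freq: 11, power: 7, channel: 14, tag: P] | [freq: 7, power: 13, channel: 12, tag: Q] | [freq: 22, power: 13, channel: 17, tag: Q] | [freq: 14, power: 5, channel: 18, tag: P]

Rejected, Accepted, Accepted, Rejected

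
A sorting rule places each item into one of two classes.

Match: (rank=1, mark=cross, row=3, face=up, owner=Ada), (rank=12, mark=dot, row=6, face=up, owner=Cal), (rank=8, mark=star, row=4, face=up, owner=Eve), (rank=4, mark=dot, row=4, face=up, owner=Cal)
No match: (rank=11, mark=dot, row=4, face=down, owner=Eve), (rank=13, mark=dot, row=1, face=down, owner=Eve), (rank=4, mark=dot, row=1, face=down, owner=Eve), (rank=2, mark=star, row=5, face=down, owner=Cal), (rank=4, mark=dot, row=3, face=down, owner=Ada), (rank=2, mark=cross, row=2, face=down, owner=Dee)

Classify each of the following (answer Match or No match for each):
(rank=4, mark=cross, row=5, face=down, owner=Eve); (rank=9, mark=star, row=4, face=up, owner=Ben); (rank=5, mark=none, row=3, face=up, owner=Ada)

A rule that fits every label: face is up — true of each 'Match' example, false of each 'No match' one.

No match, Match, Match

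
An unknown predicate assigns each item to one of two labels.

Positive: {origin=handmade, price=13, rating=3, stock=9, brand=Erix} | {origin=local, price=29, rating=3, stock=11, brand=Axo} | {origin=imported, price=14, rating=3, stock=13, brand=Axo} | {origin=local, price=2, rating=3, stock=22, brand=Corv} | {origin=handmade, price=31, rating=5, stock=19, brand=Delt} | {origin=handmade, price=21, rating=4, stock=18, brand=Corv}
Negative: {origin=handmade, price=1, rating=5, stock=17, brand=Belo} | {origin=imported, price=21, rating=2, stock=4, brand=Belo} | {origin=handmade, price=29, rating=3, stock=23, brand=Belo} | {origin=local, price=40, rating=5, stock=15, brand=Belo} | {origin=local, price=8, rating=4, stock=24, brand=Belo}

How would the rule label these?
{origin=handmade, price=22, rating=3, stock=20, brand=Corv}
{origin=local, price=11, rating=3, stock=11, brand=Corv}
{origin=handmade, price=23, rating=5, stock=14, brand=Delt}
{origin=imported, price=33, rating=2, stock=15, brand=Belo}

Positive, Positive, Positive, Negative

The rule appears to be: brand is not Belo.
{origin=handmade, price=22, rating=3, stock=20, brand=Corv} — brand is Corv, hence Positive. {origin=local, price=11, rating=3, stock=11, brand=Corv} — brand is Corv, hence Positive. {origin=handmade, price=23, rating=5, stock=14, brand=Delt} — brand is Delt, hence Positive. {origin=imported, price=33, rating=2, stock=15, brand=Belo} — brand is Belo, hence Negative.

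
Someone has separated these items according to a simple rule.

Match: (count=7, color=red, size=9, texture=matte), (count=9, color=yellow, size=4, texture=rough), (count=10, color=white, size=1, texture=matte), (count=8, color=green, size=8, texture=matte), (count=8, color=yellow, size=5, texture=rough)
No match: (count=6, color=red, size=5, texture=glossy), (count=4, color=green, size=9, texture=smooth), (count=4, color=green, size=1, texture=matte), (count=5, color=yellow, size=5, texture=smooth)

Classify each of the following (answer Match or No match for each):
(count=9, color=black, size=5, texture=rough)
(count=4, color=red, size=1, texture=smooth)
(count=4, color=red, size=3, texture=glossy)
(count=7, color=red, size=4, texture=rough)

Match, No match, No match, Match

The distinguishing property — count ≥ 7 — holds for all the 'Match' cases and none of the 'No match' cases.
(count=9, color=black, size=5, texture=rough) — count = 9, hence Match.
(count=4, color=red, size=1, texture=smooth) — count = 4, hence No match.
(count=4, color=red, size=3, texture=glossy) — count = 4, hence No match.
(count=7, color=red, size=4, texture=rough) — count = 7, hence Match.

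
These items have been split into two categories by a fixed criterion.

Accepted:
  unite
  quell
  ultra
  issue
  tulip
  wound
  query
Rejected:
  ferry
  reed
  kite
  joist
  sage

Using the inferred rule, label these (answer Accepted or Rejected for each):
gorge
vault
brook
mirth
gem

The simplest hypothesis consistent with all the labels is: contains 'u'.
gorge: no 'u' — doesn't match, so Rejected. vault: has 'u' — matches, so Accepted. brook: no 'u' — doesn't match, so Rejected. mirth: no 'u' — doesn't match, so Rejected. gem: no 'u' — doesn't match, so Rejected.

Rejected, Accepted, Rejected, Rejected, Rejected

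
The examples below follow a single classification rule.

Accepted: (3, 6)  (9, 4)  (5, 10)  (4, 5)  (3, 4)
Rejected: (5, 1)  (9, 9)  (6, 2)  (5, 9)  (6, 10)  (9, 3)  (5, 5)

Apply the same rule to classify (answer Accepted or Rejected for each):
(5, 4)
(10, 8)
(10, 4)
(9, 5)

The common property of the 'Accepted' items is: sum is odd. No 'Rejected' item has it.
(5, 4): 5+4 = 9, checks out → Accepted. (10, 8): 10+8 = 18, doesn't qualify → Rejected. (10, 4): 10+4 = 14, doesn't qualify → Rejected. (9, 5): 9+5 = 14, doesn't qualify → Rejected.

Accepted, Rejected, Rejected, Rejected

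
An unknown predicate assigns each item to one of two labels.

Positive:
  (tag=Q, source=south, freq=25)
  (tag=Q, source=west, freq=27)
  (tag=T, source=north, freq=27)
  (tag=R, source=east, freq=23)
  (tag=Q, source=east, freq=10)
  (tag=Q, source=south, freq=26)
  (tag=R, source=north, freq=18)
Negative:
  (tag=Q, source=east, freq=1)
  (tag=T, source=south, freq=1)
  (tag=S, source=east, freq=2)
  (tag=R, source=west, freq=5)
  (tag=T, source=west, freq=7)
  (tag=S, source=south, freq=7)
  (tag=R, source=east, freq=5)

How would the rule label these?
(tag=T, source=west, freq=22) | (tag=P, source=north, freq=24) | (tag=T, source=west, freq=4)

The common property of the 'Positive' items is: freq ≥ 10. No 'Negative' item has it.
(tag=T, source=west, freq=22): freq = 22, matches → Positive. (tag=P, source=north, freq=24): freq = 24, matches → Positive. (tag=T, source=west, freq=4): freq = 4, fails the rule → Negative.

Positive, Positive, Negative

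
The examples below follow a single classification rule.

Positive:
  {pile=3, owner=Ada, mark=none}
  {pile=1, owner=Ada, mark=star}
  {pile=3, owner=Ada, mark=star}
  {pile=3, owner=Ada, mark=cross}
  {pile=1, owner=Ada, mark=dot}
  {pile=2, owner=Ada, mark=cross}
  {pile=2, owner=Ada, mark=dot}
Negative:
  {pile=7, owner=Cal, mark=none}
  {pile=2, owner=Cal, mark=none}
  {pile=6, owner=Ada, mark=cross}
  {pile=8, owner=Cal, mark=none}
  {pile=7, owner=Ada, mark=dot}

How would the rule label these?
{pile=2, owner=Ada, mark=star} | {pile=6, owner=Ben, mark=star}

Positive, Negative

All 'Positive' examples share one property — owner is Ada AND pile ≤ 3 — and every 'Negative' example lacks it.
{pile=2, owner=Ada, mark=star} → owner is Ada, pile = 2 → Positive.
{pile=6, owner=Ben, mark=star} → owner is Ben, pile = 6 → Negative.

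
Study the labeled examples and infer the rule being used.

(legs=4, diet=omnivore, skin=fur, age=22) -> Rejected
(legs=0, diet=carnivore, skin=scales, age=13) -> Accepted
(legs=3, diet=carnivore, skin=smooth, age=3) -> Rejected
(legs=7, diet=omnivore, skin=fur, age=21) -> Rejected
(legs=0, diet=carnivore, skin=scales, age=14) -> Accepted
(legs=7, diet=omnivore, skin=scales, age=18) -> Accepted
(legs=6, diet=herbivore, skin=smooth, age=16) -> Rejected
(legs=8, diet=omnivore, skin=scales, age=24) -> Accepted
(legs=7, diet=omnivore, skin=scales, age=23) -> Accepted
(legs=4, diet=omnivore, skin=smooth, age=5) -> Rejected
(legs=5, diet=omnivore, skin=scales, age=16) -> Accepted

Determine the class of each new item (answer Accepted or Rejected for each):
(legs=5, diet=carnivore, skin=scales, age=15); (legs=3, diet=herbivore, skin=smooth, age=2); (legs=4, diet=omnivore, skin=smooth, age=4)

Checking candidate rules against both groups, what survives is: skin is scales.
(legs=5, diet=carnivore, skin=scales, age=15): Accepted (skin is scales).
(legs=3, diet=herbivore, skin=smooth, age=2): Rejected (skin is smooth).
(legs=4, diet=omnivore, skin=smooth, age=4): Rejected (skin is smooth).

Accepted, Rejected, Rejected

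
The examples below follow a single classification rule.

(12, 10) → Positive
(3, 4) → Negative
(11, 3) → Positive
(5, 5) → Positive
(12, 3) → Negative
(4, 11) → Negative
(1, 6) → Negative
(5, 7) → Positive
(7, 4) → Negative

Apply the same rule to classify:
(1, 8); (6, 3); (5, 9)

Negative, Negative, Positive

'Positive' ⟺ sum is even.
(1, 8): 1+8 = 9, does not fit → Negative. (6, 3): 6+3 = 9, does not fit → Negative. (5, 9): 5+9 = 14, qualifies → Positive.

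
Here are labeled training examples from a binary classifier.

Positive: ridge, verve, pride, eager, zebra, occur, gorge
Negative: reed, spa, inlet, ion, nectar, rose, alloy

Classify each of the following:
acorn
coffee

Positive, Negative

All 'Positive' examples share one property — odd length AND contains 'r' — and every 'Negative' example lacks it.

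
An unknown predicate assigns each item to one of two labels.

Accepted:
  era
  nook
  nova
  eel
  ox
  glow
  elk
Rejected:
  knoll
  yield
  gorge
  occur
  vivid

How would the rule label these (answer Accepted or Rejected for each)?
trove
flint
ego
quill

The classifier is using: length ≤ 4.
trove → length 5 → Rejected.
flint → length 5 → Rejected.
ego → length 3 → Accepted.
quill → length 5 → Rejected.

Rejected, Rejected, Accepted, Rejected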